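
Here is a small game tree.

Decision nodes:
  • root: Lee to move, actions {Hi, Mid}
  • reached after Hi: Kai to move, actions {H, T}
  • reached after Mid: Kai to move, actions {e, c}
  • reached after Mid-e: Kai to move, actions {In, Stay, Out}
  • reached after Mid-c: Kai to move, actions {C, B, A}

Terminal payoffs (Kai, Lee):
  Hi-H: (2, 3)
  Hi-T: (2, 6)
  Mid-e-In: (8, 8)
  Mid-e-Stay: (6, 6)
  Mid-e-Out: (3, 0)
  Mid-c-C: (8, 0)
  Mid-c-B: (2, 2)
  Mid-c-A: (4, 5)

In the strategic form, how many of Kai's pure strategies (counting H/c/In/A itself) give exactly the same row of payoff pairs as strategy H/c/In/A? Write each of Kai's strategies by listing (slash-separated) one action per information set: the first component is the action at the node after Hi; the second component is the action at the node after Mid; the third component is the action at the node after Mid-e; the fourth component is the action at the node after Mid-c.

Row for H/c/In/A (columns Hi, Mid): (2,3) (4,5).
Under H/c/In/A, Kai's choice at the node after Mid-e can never be reached regardless of what Lee does, so varying those choices leaves every outcome unchanged.
Holding the reachable choices fixed and varying the unreachable one freely already gives 3 equivalent strategies.
No other strategy reproduces this row, so those 3 are the full class: H/c/In/A, H/c/Stay/A, H/c/Out/A.

3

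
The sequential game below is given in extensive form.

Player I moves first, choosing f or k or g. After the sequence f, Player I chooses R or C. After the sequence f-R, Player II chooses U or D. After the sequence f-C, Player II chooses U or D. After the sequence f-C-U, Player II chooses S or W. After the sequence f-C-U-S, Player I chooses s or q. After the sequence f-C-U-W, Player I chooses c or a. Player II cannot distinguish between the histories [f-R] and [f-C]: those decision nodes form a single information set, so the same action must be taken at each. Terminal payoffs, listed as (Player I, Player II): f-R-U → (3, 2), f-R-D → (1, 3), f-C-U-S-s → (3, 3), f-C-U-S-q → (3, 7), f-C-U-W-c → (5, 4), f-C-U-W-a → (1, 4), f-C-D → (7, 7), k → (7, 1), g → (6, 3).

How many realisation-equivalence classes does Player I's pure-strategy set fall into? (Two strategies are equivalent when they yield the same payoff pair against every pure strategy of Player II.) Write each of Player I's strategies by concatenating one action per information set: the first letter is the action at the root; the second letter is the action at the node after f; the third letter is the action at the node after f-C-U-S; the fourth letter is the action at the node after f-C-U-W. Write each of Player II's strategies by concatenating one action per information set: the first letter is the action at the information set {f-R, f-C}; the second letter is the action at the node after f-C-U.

Player I has 24 pure strategies: fRsc, fRsa, fRqc, fRqa, fCsc, fCsa, fCqc, fCqa, kRsc, kRsa, kRqc, kRqa, kCsc, kCsa, kCqc, kCqa, gRsc, gRsa, gRqc, gRqa, gCsc, gCsa, gCqc, gCqa. Columns: US, UW, DS, DW.
{fRsc, fRsa, fRqc, fRqa} → row (3,2) (3,2) (1,3) (1,3)
{fCsc} → row (3,3) (5,4) (7,7) (7,7)
{fCsa} → row (3,3) (1,4) (7,7) (7,7)
{fCqc} → row (3,7) (5,4) (7,7) (7,7)
{fCqa} → row (3,7) (1,4) (7,7) (7,7)
{kRsc, kRsa, kRqc, kRqa, kCsc, kCsa, kCqc, kCqa} → row (7,1) (7,1) (7,1) (7,1)
{gRsc, gRsa, gRqc, gRqa, gCsc, gCsa, gCqc, gCqa} → row (6,3) (6,3) (6,3) (6,3)
That's 7 distinct rows out of 24 strategies.

7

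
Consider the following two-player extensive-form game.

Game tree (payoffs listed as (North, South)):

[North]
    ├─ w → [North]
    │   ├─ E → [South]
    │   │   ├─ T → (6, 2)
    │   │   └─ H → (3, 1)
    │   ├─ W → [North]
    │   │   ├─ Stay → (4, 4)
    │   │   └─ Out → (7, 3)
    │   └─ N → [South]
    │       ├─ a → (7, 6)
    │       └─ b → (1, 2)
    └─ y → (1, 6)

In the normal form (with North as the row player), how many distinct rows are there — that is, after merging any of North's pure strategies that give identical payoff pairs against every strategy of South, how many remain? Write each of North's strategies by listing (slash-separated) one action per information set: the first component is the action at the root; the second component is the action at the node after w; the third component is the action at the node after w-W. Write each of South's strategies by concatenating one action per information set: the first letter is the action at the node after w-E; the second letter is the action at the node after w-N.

North has 12 pure strategies: w/E/Stay, w/E/Out, w/W/Stay, w/W/Out, w/N/Stay, w/N/Out, y/E/Stay, y/E/Out, y/W/Stay, y/W/Out, y/N/Stay, y/N/Out. Columns: Ta, Tb, Ha, Hb.
{w/E/Stay, w/E/Out} → row (6,2) (6,2) (3,1) (3,1)
{w/W/Stay} → row (4,4) (4,4) (4,4) (4,4)
{w/W/Out} → row (7,3) (7,3) (7,3) (7,3)
{w/N/Stay, w/N/Out} → row (7,6) (1,2) (7,6) (1,2)
{y/E/Stay, y/E/Out, y/W/Stay, y/W/Out, y/N/Stay, y/N/Out} → row (1,6) (1,6) (1,6) (1,6)
That's 5 distinct rows out of 12 strategies.

5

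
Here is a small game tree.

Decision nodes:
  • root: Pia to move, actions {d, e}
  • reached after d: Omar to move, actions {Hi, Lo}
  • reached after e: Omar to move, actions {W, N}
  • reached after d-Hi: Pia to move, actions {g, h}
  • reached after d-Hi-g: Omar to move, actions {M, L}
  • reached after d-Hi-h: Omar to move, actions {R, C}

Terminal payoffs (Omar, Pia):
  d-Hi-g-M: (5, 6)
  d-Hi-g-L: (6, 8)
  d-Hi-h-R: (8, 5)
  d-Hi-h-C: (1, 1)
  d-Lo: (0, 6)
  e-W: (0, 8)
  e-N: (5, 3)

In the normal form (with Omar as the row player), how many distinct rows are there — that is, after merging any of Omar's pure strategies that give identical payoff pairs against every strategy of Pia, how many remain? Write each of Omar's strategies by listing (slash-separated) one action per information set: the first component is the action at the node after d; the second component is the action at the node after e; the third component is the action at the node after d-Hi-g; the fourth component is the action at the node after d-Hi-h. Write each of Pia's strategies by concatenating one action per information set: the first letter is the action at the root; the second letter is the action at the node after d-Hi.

Omar has 16 pure strategies: Hi/W/M/R, Hi/W/M/C, Hi/W/L/R, Hi/W/L/C, Hi/N/M/R, Hi/N/M/C, Hi/N/L/R, Hi/N/L/C, Lo/W/M/R, Lo/W/M/C, Lo/W/L/R, Lo/W/L/C, Lo/N/M/R, Lo/N/M/C, Lo/N/L/R, Lo/N/L/C. Columns: dg, dh, eg, eh.
{Hi/W/M/R} → row (5,6) (8,5) (0,8) (0,8)
{Hi/W/M/C} → row (5,6) (1,1) (0,8) (0,8)
{Hi/W/L/R} → row (6,8) (8,5) (0,8) (0,8)
{Hi/W/L/C} → row (6,8) (1,1) (0,8) (0,8)
{Hi/N/M/R} → row (5,6) (8,5) (5,3) (5,3)
{Hi/N/M/C} → row (5,6) (1,1) (5,3) (5,3)
{Hi/N/L/R} → row (6,8) (8,5) (5,3) (5,3)
{Hi/N/L/C} → row (6,8) (1,1) (5,3) (5,3)
{Lo/W/M/R, Lo/W/M/C, Lo/W/L/R, Lo/W/L/C} → row (0,6) (0,6) (0,8) (0,8)
{Lo/N/M/R, Lo/N/M/C, Lo/N/L/R, Lo/N/L/C} → row (0,6) (0,6) (5,3) (5,3)
That's 10 distinct rows out of 16 strategies.

10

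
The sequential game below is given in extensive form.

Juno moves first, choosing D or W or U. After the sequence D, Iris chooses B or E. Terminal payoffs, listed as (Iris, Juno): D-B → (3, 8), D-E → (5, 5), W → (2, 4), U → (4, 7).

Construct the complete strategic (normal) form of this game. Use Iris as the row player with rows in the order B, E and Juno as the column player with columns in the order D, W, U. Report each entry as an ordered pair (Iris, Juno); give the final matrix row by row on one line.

B: (3,8) (2,4) (4,7) | E: (5,5) (2,4) (4,7)

Row B: D→(3,8), W→(2,4), U→(4,7)
Row E: D→(5,5), W→(2,4), U→(4,7)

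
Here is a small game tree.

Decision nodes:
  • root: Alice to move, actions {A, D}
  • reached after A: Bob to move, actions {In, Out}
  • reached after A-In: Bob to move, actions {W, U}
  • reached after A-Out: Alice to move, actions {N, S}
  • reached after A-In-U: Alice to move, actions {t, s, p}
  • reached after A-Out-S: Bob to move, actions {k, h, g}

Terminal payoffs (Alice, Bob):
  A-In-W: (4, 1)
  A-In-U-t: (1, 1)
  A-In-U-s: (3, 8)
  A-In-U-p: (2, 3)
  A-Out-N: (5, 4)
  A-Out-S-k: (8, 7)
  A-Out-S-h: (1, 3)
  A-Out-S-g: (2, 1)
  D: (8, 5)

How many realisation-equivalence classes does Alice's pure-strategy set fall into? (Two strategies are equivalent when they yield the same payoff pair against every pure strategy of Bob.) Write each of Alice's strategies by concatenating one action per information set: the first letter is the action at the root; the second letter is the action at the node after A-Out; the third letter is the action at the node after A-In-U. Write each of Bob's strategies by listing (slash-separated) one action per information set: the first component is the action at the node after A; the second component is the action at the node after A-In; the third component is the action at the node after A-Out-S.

7

Alice has 12 pure strategies: ANt, ANs, ANp, ASt, ASs, ASp, DNt, DNs, DNp, DSt, DSs, DSp. Columns: In/W/k, In/W/h, In/W/g, In/U/k, In/U/h, In/U/g, Out/W/k, Out/W/h, Out/W/g, Out/U/k, Out/U/h, Out/U/g.
{ANt} → row (4,1) (4,1) (4,1) (1,1) (1,1) (1,1) (5,4) (5,4) (5,4) (5,4) (5,4) (5,4)
{ANs} → row (4,1) (4,1) (4,1) (3,8) (3,8) (3,8) (5,4) (5,4) (5,4) (5,4) (5,4) (5,4)
{ANp} → row (4,1) (4,1) (4,1) (2,3) (2,3) (2,3) (5,4) (5,4) (5,4) (5,4) (5,4) (5,4)
{ASt} → row (4,1) (4,1) (4,1) (1,1) (1,1) (1,1) (8,7) (1,3) (2,1) (8,7) (1,3) (2,1)
{ASs} → row (4,1) (4,1) (4,1) (3,8) (3,8) (3,8) (8,7) (1,3) (2,1) (8,7) (1,3) (2,1)
{ASp} → row (4,1) (4,1) (4,1) (2,3) (2,3) (2,3) (8,7) (1,3) (2,1) (8,7) (1,3) (2,1)
{DNt, DNs, DNp, DSt, DSs, DSp} → row (8,5) (8,5) (8,5) (8,5) (8,5) (8,5) (8,5) (8,5) (8,5) (8,5) (8,5) (8,5)
That's 7 distinct rows out of 12 strategies.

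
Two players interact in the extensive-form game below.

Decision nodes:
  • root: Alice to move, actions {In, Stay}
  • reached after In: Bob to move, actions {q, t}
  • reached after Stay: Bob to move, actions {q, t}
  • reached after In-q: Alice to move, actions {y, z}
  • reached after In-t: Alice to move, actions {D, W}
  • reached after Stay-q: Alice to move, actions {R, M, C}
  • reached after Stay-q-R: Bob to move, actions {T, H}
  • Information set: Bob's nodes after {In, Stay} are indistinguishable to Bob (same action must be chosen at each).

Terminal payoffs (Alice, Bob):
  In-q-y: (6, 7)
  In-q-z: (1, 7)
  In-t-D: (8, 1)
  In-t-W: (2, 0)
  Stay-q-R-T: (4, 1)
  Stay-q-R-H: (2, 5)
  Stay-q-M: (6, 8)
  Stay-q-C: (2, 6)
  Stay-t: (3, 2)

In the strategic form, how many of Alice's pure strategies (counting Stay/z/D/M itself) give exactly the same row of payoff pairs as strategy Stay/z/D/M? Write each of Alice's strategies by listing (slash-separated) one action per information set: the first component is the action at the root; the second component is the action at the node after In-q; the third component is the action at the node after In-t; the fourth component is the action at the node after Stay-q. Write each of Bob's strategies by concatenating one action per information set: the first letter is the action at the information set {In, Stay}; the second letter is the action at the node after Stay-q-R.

4

Row for Stay/z/D/M (columns qT, qH, tT, tH): (6,8) (6,8) (3,2) (3,2).
Under Stay/z/D/M, Alice's choice at the node after In-q and at the node after In-t can never be reached regardless of what Bob does, so varying those choices leaves every outcome unchanged.
Holding the reachable choices fixed and varying the unreachable ones freely already gives 2 × 2 = 4 equivalent strategies.
No other strategy reproduces this row, so those 4 are the full class: Stay/y/D/M, Stay/y/W/M, Stay/z/D/M, Stay/z/W/M.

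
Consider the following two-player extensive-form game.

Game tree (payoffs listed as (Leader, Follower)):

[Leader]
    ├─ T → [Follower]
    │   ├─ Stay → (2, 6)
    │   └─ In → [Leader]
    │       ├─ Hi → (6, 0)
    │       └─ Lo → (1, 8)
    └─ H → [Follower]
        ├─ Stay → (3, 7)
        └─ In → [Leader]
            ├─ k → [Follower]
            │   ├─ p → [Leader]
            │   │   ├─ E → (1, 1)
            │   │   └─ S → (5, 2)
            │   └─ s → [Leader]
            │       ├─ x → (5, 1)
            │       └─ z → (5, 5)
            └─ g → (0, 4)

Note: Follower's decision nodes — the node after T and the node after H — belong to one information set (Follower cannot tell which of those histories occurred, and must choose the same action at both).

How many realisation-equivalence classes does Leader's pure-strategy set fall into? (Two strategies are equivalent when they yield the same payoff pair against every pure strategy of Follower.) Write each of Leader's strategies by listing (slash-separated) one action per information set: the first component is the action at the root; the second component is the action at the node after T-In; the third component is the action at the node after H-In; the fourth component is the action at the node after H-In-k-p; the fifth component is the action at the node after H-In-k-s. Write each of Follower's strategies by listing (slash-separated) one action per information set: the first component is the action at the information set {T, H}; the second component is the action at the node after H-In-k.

7

Leader has 32 pure strategies: T/Hi/k/E/x, T/Hi/k/E/z, T/Hi/k/S/x, T/Hi/k/S/z, T/Hi/g/E/x, T/Hi/g/E/z, T/Hi/g/S/x, T/Hi/g/S/z, T/Lo/k/E/x, T/Lo/k/E/z, T/Lo/k/S/x, T/Lo/k/S/z, T/Lo/g/E/x, T/Lo/g/E/z, T/Lo/g/S/x, T/Lo/g/S/z, H/Hi/k/E/x, H/Hi/k/E/z, H/Hi/k/S/x, H/Hi/k/S/z, H/Hi/g/E/x, H/Hi/g/E/z, H/Hi/g/S/x, H/Hi/g/S/z, H/Lo/k/E/x, H/Lo/k/E/z, H/Lo/k/S/x, H/Lo/k/S/z, H/Lo/g/E/x, H/Lo/g/E/z, H/Lo/g/S/x, H/Lo/g/S/z. Columns: Stay/p, Stay/s, In/p, In/s.
{T/Hi/k/E/x, T/Hi/k/E/z, T/Hi/k/S/x, T/Hi/k/S/z, T/Hi/g/E/x, T/Hi/g/E/z, T/Hi/g/S/x, T/Hi/g/S/z} → row (2,6) (2,6) (6,0) (6,0)
{T/Lo/k/E/x, T/Lo/k/E/z, T/Lo/k/S/x, T/Lo/k/S/z, T/Lo/g/E/x, T/Lo/g/E/z, T/Lo/g/S/x, T/Lo/g/S/z} → row (2,6) (2,6) (1,8) (1,8)
{H/Hi/k/E/x, H/Lo/k/E/x} → row (3,7) (3,7) (1,1) (5,1)
{H/Hi/k/E/z, H/Lo/k/E/z} → row (3,7) (3,7) (1,1) (5,5)
{H/Hi/k/S/x, H/Lo/k/S/x} → row (3,7) (3,7) (5,2) (5,1)
{H/Hi/k/S/z, H/Lo/k/S/z} → row (3,7) (3,7) (5,2) (5,5)
{H/Hi/g/E/x, H/Hi/g/E/z, H/Hi/g/S/x, H/Hi/g/S/z, H/Lo/g/E/x, H/Lo/g/E/z, H/Lo/g/S/x, H/Lo/g/S/z} → row (3,7) (3,7) (0,4) (0,4)
That's 7 distinct rows out of 32 strategies.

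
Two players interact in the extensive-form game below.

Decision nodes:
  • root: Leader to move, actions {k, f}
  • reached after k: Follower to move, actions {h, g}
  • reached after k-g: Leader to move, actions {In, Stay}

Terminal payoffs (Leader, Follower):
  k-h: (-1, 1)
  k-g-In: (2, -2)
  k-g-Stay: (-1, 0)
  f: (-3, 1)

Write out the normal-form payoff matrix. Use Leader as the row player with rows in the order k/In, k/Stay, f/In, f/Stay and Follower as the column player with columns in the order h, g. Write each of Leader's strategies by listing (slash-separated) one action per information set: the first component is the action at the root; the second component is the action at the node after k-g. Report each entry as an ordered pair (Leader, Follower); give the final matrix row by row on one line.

              h        g
  k/In   (-1,1)   (2,-2)
k/Stay   (-1,1)   (-1,0)
  f/In   (-3,1)   (-3,1)
f/Stay   (-3,1)   (-3,1)

k/In: (-1,1) (2,-2) | k/Stay: (-1,1) (-1,0) | f/In: (-3,1) (-3,1) | f/Stay: (-3,1) (-3,1)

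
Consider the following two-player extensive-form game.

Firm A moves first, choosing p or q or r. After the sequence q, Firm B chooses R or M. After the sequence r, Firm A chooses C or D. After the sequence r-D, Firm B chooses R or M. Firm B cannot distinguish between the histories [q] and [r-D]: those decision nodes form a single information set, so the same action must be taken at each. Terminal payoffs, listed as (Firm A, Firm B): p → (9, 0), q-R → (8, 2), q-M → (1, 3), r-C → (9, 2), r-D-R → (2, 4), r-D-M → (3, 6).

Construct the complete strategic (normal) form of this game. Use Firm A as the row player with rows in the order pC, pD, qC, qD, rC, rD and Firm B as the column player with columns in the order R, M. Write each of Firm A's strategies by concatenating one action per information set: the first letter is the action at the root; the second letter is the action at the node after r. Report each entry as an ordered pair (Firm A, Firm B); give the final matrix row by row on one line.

Row pC: R→(9,0), M→(9,0)
Row pD: R→(9,0), M→(9,0)
Row qC: R→(8,2), M→(1,3)
Row qD: R→(8,2), M→(1,3)
Row rC: R→(9,2), M→(9,2)
Row rD: R→(2,4), M→(3,6)

pC: (9,0) (9,0) | pD: (9,0) (9,0) | qC: (8,2) (1,3) | qD: (8,2) (1,3) | rC: (9,2) (9,2) | rD: (2,4) (3,6)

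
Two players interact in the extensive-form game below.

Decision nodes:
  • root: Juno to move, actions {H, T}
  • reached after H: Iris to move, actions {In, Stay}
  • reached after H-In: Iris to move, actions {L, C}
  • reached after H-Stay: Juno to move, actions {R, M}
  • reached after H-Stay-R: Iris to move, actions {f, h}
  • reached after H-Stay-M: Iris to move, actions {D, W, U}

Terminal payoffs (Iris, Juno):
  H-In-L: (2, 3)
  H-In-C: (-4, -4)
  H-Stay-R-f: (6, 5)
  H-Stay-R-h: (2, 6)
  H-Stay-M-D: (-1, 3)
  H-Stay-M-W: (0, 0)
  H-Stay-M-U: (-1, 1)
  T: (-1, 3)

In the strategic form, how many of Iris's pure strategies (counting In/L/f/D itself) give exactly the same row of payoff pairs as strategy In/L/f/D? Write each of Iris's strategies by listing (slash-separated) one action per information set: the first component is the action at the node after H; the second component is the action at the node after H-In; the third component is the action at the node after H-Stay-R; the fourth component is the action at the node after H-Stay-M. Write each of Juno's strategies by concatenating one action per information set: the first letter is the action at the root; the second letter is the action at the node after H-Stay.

6

Row for In/L/f/D (columns HR, HM, TR, TM): (2,3) (2,3) (-1,3) (-1,3).
Under In/L/f/D, Iris's choice at the node after H-Stay-R and at the node after H-Stay-M can never be reached regardless of what Juno does, so varying those choices leaves every outcome unchanged.
Holding the reachable choices fixed and varying the unreachable ones freely already gives 2 × 3 = 6 equivalent strategies.
No other strategy reproduces this row, so those 6 are the full class: In/L/f/D, In/L/f/W, In/L/f/U, In/L/h/D, In/L/h/W, In/L/h/U.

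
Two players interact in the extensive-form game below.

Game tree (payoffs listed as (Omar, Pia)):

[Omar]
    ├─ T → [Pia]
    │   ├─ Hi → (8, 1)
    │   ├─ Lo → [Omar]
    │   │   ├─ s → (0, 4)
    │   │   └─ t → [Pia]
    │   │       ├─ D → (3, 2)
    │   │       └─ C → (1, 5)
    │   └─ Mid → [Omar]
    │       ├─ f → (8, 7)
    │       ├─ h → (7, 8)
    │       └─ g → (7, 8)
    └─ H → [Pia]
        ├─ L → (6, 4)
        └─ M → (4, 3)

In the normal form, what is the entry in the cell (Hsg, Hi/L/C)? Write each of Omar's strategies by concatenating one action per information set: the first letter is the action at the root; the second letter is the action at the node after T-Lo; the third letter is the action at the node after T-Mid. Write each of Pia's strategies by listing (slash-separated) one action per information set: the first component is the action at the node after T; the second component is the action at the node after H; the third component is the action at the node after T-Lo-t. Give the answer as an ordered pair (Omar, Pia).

Trace the play path from the root:
  Omar plays H
  Pia plays L at [H]
→ terminal payoff (6, 4).
(Omar's choice at the node after T-Lo is never reached on this path, so it doesn't affect the outcome.)

(6, 4)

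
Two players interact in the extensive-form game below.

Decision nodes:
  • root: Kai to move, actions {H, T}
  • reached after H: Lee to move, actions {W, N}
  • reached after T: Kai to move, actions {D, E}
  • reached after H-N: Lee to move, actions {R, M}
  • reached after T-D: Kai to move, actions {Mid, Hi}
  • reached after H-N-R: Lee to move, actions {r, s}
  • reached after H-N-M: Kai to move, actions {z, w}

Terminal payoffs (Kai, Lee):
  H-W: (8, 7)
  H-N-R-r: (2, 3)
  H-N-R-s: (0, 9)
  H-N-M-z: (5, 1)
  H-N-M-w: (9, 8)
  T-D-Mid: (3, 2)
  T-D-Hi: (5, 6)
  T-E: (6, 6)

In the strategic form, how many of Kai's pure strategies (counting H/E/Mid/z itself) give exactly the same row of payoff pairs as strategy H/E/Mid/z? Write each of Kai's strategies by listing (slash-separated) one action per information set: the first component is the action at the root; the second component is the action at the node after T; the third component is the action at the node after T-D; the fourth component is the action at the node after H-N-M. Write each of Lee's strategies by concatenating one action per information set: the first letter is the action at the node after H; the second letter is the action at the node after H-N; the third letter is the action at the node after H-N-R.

4

Row for H/E/Mid/z (columns WRr, WRs, WMr, WMs, NRr, NRs, NMr, NMs): (8,7) (8,7) (8,7) (8,7) (2,3) (0,9) (5,1) (5,1).
Under H/E/Mid/z, Kai's choice at the node after T and at the node after T-D can never be reached regardless of what Lee does, so varying those choices leaves every outcome unchanged.
Holding the reachable choices fixed and varying the unreachable ones freely already gives 2 × 2 = 4 equivalent strategies.
No other strategy reproduces this row, so those 4 are the full class: H/D/Mid/z, H/D/Hi/z, H/E/Mid/z, H/E/Hi/z.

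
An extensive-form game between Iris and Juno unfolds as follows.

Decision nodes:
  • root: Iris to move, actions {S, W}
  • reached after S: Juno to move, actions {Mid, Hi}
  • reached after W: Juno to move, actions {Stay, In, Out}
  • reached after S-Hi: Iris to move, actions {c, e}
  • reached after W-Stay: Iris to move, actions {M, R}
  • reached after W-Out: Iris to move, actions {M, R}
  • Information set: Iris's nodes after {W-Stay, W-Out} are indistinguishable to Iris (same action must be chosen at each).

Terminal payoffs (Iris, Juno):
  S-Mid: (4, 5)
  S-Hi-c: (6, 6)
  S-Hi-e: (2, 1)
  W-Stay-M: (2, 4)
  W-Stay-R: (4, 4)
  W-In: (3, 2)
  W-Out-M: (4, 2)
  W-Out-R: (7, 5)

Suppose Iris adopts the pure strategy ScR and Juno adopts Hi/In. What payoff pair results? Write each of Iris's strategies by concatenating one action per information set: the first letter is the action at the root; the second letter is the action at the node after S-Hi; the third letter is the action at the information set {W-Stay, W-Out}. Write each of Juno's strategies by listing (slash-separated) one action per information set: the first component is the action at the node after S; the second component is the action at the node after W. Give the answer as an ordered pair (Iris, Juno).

(6, 6)

Trace the play path from the root:
  Iris plays S
  Juno plays Hi at [S]
  Iris plays c at [S-Hi]
→ terminal payoff (6, 6).
(Iris's choice at the information set {W-Stay, W-Out} is never reached on this path, so it doesn't affect the outcome.)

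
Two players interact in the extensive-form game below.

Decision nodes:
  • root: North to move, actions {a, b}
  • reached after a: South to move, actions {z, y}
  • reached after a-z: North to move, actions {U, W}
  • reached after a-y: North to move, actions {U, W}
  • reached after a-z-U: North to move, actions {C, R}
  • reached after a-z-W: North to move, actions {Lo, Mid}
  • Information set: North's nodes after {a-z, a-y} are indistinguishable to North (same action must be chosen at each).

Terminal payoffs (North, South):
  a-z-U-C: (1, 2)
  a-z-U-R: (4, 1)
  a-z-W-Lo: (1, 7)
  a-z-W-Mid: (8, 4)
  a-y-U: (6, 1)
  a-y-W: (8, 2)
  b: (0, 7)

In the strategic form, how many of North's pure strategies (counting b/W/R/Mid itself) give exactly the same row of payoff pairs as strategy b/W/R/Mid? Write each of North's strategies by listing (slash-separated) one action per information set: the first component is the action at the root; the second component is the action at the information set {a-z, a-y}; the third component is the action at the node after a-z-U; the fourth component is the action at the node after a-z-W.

Row for b/W/R/Mid (columns z, y): (0,7) (0,7).
Under b/W/R/Mid, North's choice at the information set {a-z, a-y} and at the node after a-z-U and at the node after a-z-W can never be reached regardless of what South does, so varying those choices leaves every outcome unchanged.
Holding the reachable choices fixed and varying the unreachable ones freely already gives 2 × 2 × 2 = 8 equivalent strategies.
No other strategy reproduces this row, so those 8 are the full class: b/U/C/Lo, b/U/C/Mid, b/U/R/Lo, b/U/R/Mid, b/W/C/Lo, b/W/C/Mid, b/W/R/Lo, b/W/R/Mid.

8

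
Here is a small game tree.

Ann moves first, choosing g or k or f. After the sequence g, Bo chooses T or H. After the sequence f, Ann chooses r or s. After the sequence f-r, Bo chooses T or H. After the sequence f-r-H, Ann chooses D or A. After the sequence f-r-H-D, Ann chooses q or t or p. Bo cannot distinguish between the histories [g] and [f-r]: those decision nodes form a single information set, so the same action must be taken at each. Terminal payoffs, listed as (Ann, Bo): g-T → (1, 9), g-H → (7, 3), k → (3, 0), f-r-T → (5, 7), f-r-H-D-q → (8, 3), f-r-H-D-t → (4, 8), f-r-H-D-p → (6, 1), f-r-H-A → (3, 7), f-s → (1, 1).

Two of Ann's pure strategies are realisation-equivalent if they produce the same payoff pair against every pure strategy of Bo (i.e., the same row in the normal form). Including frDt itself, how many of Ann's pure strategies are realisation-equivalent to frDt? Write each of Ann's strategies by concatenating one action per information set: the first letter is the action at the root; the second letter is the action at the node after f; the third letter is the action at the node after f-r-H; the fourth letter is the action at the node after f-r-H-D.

1

Row for frDt (columns T, H): (5,7) (4,8).
Every one of Ann's information sets is on the play path for some reply by Bo when Ann follows frDt.
Changing the action at any of them therefore changes at least one column, so only frDt itself gives this row.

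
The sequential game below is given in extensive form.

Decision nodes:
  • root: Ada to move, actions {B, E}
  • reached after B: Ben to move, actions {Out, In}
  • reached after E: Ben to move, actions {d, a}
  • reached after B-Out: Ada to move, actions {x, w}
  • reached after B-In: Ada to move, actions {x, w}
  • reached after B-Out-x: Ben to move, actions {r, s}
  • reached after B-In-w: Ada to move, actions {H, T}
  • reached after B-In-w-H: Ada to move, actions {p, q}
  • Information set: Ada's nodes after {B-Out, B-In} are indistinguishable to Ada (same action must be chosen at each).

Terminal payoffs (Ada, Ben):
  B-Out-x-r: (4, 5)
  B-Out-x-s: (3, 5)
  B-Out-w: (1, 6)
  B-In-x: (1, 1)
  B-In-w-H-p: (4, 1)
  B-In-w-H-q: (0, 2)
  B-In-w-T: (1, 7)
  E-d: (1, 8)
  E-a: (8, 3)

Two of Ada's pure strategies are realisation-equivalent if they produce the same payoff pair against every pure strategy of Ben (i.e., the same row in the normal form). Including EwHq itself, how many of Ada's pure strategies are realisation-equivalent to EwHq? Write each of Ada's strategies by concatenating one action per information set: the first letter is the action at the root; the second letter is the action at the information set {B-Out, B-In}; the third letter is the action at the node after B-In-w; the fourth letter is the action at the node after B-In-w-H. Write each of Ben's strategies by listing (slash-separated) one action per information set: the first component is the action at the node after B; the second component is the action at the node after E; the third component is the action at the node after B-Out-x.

8

Row for EwHq (columns Out/d/r, Out/d/s, Out/a/r, Out/a/s, In/d/r, In/d/s, In/a/r, In/a/s): (1,8) (1,8) (8,3) (8,3) (1,8) (1,8) (8,3) (8,3).
Under EwHq, Ada's choice at the information set {B-Out, B-In} and at the node after B-In-w and at the node after B-In-w-H can never be reached regardless of what Ben does, so varying those choices leaves every outcome unchanged.
Holding the reachable choices fixed and varying the unreachable ones freely already gives 2 × 2 × 2 = 8 equivalent strategies.
No other strategy reproduces this row, so those 8 are the full class: ExHp, ExHq, ExTp, ExTq, EwHp, EwHq, EwTp, EwTq.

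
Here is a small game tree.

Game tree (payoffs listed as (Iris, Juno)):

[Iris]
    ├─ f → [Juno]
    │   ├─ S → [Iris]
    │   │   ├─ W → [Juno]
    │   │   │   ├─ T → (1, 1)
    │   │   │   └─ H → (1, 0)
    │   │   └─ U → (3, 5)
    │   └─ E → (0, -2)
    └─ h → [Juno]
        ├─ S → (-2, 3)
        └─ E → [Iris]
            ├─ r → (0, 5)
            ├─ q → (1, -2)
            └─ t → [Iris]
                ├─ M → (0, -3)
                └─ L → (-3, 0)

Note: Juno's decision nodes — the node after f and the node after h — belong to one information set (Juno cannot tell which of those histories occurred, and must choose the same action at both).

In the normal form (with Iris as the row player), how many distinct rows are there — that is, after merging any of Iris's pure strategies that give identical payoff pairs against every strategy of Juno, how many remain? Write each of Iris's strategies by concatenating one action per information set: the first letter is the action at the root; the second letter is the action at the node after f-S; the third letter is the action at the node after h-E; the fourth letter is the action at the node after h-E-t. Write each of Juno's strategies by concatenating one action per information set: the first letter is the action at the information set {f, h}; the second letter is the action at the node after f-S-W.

Iris has 24 pure strategies: fWrM, fWrL, fWqM, fWqL, fWtM, fWtL, fUrM, fUrL, fUqM, fUqL, fUtM, fUtL, hWrM, hWrL, hWqM, hWqL, hWtM, hWtL, hUrM, hUrL, hUqM, hUqL, hUtM, hUtL. Columns: ST, SH, ET, EH.
{fWrM, fWrL, fWqM, fWqL, fWtM, fWtL} → row (1,1) (1,0) (0,-2) (0,-2)
{fUrM, fUrL, fUqM, fUqL, fUtM, fUtL} → row (3,5) (3,5) (0,-2) (0,-2)
{hWrM, hWrL, hUrM, hUrL} → row (-2,3) (-2,3) (0,5) (0,5)
{hWqM, hWqL, hUqM, hUqL} → row (-2,3) (-2,3) (1,-2) (1,-2)
{hWtM, hUtM} → row (-2,3) (-2,3) (0,-3) (0,-3)
{hWtL, hUtL} → row (-2,3) (-2,3) (-3,0) (-3,0)
That's 6 distinct rows out of 24 strategies.

6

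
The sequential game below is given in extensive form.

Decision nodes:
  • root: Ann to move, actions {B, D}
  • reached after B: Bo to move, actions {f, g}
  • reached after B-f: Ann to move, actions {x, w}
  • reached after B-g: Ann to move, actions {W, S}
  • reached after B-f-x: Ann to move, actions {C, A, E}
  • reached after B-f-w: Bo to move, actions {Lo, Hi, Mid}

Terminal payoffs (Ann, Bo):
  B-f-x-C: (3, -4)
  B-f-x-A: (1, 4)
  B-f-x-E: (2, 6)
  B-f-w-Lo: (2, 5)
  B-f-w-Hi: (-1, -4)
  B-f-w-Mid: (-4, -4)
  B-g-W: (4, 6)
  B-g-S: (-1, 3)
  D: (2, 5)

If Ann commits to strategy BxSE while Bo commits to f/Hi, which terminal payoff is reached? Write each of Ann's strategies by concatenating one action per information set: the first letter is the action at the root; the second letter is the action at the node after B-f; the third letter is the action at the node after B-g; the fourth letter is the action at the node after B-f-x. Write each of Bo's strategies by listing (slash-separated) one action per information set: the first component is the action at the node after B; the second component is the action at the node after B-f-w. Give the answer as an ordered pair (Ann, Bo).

Trace the play path from the root:
  Ann plays B
  Bo plays f at [B]
  Ann plays x at [B-f]
  Ann plays E at [B-f-x]
→ terminal payoff (2, 6).
(Ann's choice at the node after B-g is never reached on this path, so it doesn't affect the outcome.)

(2, 6)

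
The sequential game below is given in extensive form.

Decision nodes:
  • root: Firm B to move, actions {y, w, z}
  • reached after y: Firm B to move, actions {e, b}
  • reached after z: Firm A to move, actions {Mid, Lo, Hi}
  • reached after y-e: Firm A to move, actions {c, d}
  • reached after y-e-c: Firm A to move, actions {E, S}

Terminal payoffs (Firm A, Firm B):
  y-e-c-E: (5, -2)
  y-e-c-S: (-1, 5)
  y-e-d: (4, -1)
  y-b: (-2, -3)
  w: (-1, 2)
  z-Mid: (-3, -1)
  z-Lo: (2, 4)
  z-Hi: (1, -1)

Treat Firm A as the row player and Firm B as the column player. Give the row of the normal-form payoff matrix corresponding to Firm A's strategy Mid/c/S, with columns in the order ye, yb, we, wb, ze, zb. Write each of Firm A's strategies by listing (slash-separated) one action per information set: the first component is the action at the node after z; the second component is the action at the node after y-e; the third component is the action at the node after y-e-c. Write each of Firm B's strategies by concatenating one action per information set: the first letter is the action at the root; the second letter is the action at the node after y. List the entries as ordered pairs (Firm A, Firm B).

vs ye: Firm B plays y → Firm B plays e at [y] → Firm A plays c at [y-e] → Firm A plays S at [y-e-c] → (-1, 5)
vs yb: Firm B plays y → Firm B plays b at [y] → (-2, -3)
vs we: Firm B plays w → (-1, 2)
vs wb: Firm B plays w → (-1, 2)
vs ze: Firm B plays z → Firm A plays Mid at [z] → (-3, -1)
vs zb: Firm B plays z → Firm A plays Mid at [z] → (-3, -1)

(-1,5) (-2,-3) (-1,2) (-1,2) (-3,-1) (-3,-1)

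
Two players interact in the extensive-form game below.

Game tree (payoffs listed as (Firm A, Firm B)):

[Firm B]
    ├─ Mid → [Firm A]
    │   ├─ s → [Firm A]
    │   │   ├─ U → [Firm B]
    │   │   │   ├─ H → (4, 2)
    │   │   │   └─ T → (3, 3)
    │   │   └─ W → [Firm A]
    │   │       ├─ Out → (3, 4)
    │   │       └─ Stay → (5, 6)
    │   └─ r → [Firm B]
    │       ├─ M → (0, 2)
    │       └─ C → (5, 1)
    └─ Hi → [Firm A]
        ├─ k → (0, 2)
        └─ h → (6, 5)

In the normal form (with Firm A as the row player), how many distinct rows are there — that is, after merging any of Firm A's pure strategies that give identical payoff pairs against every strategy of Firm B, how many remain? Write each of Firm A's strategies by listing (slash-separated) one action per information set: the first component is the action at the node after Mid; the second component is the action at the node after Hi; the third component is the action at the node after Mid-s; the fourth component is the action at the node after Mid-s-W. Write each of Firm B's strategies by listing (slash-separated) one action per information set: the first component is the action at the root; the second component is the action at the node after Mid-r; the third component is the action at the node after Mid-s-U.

Firm A has 16 pure strategies: s/k/U/Out, s/k/U/Stay, s/k/W/Out, s/k/W/Stay, s/h/U/Out, s/h/U/Stay, s/h/W/Out, s/h/W/Stay, r/k/U/Out, r/k/U/Stay, r/k/W/Out, r/k/W/Stay, r/h/U/Out, r/h/U/Stay, r/h/W/Out, r/h/W/Stay. Columns: Mid/M/H, Mid/M/T, Mid/C/H, Mid/C/T, Hi/M/H, Hi/M/T, Hi/C/H, Hi/C/T.
{s/k/U/Out, s/k/U/Stay} → row (4,2) (3,3) (4,2) (3,3) (0,2) (0,2) (0,2) (0,2)
{s/k/W/Out} → row (3,4) (3,4) (3,4) (3,4) (0,2) (0,2) (0,2) (0,2)
{s/k/W/Stay} → row (5,6) (5,6) (5,6) (5,6) (0,2) (0,2) (0,2) (0,2)
{s/h/U/Out, s/h/U/Stay} → row (4,2) (3,3) (4,2) (3,3) (6,5) (6,5) (6,5) (6,5)
{s/h/W/Out} → row (3,4) (3,4) (3,4) (3,4) (6,5) (6,5) (6,5) (6,5)
{s/h/W/Stay} → row (5,6) (5,6) (5,6) (5,6) (6,5) (6,5) (6,5) (6,5)
{r/k/U/Out, r/k/U/Stay, r/k/W/Out, r/k/W/Stay} → row (0,2) (0,2) (5,1) (5,1) (0,2) (0,2) (0,2) (0,2)
{r/h/U/Out, r/h/U/Stay, r/h/W/Out, r/h/W/Stay} → row (0,2) (0,2) (5,1) (5,1) (6,5) (6,5) (6,5) (6,5)
That's 8 distinct rows out of 16 strategies.

8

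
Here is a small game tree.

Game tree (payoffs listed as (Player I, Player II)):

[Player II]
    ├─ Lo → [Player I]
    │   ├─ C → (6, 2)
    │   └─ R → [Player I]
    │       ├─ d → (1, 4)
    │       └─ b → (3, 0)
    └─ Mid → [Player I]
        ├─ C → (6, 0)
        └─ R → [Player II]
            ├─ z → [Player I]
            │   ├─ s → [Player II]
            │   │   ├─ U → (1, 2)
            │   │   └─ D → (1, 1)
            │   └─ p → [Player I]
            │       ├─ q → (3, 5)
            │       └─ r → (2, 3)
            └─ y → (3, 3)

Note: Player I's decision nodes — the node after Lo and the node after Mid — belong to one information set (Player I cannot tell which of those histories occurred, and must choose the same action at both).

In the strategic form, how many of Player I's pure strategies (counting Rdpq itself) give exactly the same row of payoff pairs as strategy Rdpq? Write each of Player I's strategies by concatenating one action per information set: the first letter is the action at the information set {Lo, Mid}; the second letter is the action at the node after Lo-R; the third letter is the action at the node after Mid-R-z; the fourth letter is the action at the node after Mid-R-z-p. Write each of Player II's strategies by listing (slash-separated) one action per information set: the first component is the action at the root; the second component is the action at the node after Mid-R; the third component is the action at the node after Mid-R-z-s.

Row for Rdpq (columns Lo/z/U, Lo/z/D, Lo/y/U, Lo/y/D, Mid/z/U, Mid/z/D, Mid/y/U, Mid/y/D): (1,4) (1,4) (1,4) (1,4) (3,5) (3,5) (3,3) (3,3).
Every one of Player I's information sets is on the play path for some reply by Player II when Player I follows Rdpq.
Changing the action at any of them therefore changes at least one column, so only Rdpq itself gives this row.

1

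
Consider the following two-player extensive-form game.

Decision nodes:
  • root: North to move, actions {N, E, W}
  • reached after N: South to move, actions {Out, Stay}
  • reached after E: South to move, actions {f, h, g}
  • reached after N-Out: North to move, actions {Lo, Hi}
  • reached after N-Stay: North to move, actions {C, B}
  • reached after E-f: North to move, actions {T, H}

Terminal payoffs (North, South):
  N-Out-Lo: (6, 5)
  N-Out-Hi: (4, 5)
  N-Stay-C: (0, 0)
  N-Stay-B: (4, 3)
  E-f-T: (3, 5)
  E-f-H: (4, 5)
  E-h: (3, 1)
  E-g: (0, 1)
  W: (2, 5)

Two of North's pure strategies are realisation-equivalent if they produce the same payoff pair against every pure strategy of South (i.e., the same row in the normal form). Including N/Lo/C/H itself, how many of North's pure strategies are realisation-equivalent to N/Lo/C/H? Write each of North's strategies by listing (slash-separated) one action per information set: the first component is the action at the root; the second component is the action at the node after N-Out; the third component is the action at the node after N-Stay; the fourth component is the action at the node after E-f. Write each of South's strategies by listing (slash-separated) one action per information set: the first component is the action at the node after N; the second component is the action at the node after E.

2

Row for N/Lo/C/H (columns Out/f, Out/h, Out/g, Stay/f, Stay/h, Stay/g): (6,5) (6,5) (6,5) (0,0) (0,0) (0,0).
Under N/Lo/C/H, North's choice at the node after E-f can never be reached regardless of what South does, so varying those choices leaves every outcome unchanged.
Holding the reachable choices fixed and varying the unreachable one freely already gives 2 equivalent strategies.
No other strategy reproduces this row, so those 2 are the full class: N/Lo/C/T, N/Lo/C/H.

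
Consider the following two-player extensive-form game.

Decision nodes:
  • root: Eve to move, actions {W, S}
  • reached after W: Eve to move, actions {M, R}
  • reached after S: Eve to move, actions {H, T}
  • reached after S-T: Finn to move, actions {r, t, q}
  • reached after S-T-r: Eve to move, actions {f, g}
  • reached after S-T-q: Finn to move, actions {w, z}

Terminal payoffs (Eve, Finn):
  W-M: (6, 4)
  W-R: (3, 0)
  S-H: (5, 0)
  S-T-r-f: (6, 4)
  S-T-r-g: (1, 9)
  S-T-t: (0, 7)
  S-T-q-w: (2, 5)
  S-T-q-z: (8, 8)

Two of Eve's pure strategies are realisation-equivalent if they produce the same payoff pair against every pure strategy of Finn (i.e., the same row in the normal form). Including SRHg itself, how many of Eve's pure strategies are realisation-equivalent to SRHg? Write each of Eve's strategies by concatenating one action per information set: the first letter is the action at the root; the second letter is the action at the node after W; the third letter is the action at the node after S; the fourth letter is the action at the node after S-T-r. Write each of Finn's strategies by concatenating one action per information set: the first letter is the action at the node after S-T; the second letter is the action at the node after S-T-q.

Row for SRHg (columns rw, rz, tw, tz, qw, qz): (5,0) (5,0) (5,0) (5,0) (5,0) (5,0).
Under SRHg, Eve's choice at the node after W and at the node after S-T-r can never be reached regardless of what Finn does, so varying those choices leaves every outcome unchanged.
Holding the reachable choices fixed and varying the unreachable ones freely already gives 2 × 2 = 4 equivalent strategies.
No other strategy reproduces this row, so those 4 are the full class: SMHf, SMHg, SRHf, SRHg.

4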